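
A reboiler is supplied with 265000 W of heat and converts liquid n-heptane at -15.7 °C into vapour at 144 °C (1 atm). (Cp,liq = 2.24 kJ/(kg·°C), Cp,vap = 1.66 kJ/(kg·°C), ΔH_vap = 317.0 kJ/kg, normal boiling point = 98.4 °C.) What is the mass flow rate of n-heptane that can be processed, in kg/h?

Δh = 2.24×(98.4−-15.7) + 317.0 + 1.66×(144−98.4) = 648.28 kJ/kg
Q = 265000 W = 265 kJ/s = 954000 kJ/h
ṁ = Q/Δh = 954000 / 648.28 = 1471.6 kg/h

ṁ = 1470 kg/h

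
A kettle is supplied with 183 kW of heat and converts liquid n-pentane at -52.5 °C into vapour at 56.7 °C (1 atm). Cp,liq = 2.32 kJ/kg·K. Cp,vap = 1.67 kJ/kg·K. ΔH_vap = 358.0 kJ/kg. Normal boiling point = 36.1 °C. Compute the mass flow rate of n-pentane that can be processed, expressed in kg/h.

ṁ = 1100 kg/h

Δh = 2.32×(36.1−-52.5) + 358.0 + 1.67×(56.7−36.1) = 597.95 kJ/kg
Q = 183 kW = 183 kJ/s = 658800 kJ/h
ṁ = Q/Δh = 658800 / 597.95 = 1101.8 kg/h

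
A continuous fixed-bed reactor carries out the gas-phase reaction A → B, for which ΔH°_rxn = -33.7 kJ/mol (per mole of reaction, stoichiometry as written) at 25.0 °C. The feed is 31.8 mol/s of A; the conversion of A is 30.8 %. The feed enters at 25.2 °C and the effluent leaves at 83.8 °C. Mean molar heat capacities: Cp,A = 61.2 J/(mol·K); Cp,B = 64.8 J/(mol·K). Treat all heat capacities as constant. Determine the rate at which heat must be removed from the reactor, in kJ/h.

Extent of reaction ξ = 0.308 × 31.8 = 9.7944 mol/s
Reaction term: ξ·ΔH°_rxn = 9.7944 × -33.7 = -330.07 kJ/s
Sensible, feed 25.2→25 °C: -0.38923 kJ/s
Outlet flows (mol/s): A 22.006, B 9.7944
Sensible, products 25→83.8 °C: 116.51 kJ/s
Q = ΔH = -213.95 kJ/s = -213.95 kW
Heat removed = 770230 kJ/h

Q_out = 770000 kJ/h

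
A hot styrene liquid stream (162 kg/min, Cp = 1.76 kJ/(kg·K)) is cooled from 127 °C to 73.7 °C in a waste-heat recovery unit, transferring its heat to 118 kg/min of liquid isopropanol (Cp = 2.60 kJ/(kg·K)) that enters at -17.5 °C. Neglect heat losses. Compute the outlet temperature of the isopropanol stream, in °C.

T_c,out = 32.0 °C

Heat released by hot stream: Q = 162 × 1.76 × (127 − 73.7) = 15197 kJ/min
Energy balance on cold side (adiabatic exchanger): Q = ṁ_c·Cp_c·(T_c,out − T_c,in)
T_c,out = -17.5 + 15197/(118 × 2.60) = 32.034 °C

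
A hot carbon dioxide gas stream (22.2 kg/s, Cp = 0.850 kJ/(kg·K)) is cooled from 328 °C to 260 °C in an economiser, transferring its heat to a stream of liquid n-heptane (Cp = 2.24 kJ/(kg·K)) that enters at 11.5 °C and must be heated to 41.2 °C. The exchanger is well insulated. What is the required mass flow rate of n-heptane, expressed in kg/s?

Heat released by hot stream: Q = 22.2 × 0.850 × (328 − 260) = 1283.2 kJ/s
Energy balance on cold side (adiabatic exchanger): Q = ṁ_c·Cp_c·(T_c,out − T_c,in)
ṁ_c = 1283.2 / [2.24 × (41.2 − 11.5)] = 19.288 kg/s

ṁ_c = 19.3 kg/s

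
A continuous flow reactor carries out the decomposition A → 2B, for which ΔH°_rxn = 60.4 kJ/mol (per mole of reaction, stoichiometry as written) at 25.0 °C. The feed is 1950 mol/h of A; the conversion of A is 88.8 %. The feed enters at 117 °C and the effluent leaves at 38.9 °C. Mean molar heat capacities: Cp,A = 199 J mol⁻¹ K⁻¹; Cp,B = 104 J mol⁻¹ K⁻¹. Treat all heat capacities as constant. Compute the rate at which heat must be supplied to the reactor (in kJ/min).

Extent of reaction ξ = 0.888 × 1950 = 1731.6 mol/h
Reaction term: ξ·ΔH°_rxn = 1731.6 × 60.4 = 104590 kJ/h
Sensible, feed 117→25 °C: -35701 kJ/h
Outlet flows (mol/h): A 218.4, B 3463.2
Sensible, products 25→38.9 °C: 5610.5 kJ/h
Q = ΔH = 74499 kJ/h = 20.694 kW
Heat supplied = 1241.6 kJ/min

Q_in = 1240 kJ/min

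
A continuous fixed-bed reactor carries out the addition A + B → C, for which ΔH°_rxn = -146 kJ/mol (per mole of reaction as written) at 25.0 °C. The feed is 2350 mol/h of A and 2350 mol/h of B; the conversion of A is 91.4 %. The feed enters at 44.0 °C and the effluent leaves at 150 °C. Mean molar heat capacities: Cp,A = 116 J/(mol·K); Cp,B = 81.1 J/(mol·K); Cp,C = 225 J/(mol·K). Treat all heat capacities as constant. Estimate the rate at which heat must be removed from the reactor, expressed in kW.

Q_out = 71.4 kW

Extent of reaction ξ = 0.914 × 2350 = 2147.9 mol/h
Reaction term: ξ·ΔH°_rxn = 2147.9 × -146 = -313590 kJ/h
Sensible, feed 44.0→25 °C: -8800.5 kJ/h
Outlet flows (mol/h): A 202.1, B 202.1, C 2147.9
Sensible, products 25→150 °C: 65389 kJ/h
Q = ΔH = -257000 kJ/h = -71.39 kW
Heat removed = 71.39 kW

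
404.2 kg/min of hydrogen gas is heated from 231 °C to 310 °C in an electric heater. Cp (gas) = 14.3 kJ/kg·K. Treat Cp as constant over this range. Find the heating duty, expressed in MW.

Q = ṁ·Cp·ΔT = 404.2 × 14.3 × (310 − 231) = 456620 kJ/min
Converting: 456620 / 60 s = 7610.4 kW
Heating duty = 7.6104 MW

Q = 7.61 MW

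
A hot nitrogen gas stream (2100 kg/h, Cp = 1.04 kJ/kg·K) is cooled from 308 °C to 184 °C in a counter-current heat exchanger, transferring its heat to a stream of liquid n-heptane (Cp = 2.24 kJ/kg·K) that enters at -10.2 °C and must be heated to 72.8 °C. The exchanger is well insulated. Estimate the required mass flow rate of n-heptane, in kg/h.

ṁ_c = 1460 kg/h

Heat released by hot stream: Q = 2100 × 1.04 × (308 − 184) = 270820 kJ/h
Energy balance on cold side (adiabatic exchanger): Q = ṁ_c·Cp_c·(T_c,out − T_c,in)
ṁ_c = 270820 / [2.24 × (72.8 − -10.2)] = 1456.6 kg/h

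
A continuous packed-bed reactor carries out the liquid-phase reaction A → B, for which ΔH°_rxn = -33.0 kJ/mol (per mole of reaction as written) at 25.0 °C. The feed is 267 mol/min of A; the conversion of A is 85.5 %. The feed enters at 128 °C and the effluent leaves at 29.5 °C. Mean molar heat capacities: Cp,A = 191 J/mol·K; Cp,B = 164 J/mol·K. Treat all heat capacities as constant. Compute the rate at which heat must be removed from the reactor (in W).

Q_out = 210000 W

Extent of reaction ξ = 0.855 × 267 = 228.28 mol/min
Reaction term: ξ·ΔH°_rxn = 228.28 × -33.0 = -7533.4 kJ/min
Sensible, feed 128→25 °C: -5252.7 kJ/min
Outlet flows (mol/min): A 38.715, B 228.28
Sensible, products 25→29.5 °C: 201.75 kJ/min
Q = ΔH = -12584 kJ/min = -209.74 kW
Heat removed = 209740 W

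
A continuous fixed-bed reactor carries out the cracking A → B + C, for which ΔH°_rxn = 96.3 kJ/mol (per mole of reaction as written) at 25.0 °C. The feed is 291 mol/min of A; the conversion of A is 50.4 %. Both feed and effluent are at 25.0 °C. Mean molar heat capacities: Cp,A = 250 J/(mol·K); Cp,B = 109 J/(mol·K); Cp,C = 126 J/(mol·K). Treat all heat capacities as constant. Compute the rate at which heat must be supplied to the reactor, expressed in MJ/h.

Extent of reaction ξ = 0.504 × 291 = 146.66 mol/min
Reaction term: ξ·ΔH°_rxn = 146.66 × 96.3 = 14124 kJ/min
Q = ΔH = 14124 kJ/min = 235.4 kW
Heat supplied = 847.42 MJ/h

Q_in = 847 MJ/h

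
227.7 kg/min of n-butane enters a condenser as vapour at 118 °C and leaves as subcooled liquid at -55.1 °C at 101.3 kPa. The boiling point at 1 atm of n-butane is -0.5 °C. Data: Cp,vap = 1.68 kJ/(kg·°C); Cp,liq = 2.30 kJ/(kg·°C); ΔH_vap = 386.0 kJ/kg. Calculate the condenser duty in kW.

Q_c = 2700 kW

vapour 118→-0.5 °C: -199.08 kJ/kg
condensation at -0.5 °C: -386 kJ/kg
liquid -0.5→-55.1 °C: -125.58 kJ/kg
Δh = -199.08 + -386 + -125.58 = -710.66 kJ/kg
Q = ṁ·Δh = 227.7 kg/min × -710.66 kJ/kg = -161820 kJ/min
|Q| = 2697 kW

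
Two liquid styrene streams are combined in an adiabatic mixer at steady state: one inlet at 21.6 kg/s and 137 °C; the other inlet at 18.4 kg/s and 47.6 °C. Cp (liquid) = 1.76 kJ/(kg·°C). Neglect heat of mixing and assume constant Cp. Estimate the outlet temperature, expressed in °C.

T_out = 95.9 °C

Energy balance with Q = 0: Σ ṁᵢCp,ᵢ(T_out − Tᵢ) = 0
T_out = Σ ṁᵢCp,ᵢTᵢ / Σ ṁᵢCp,ᵢ
      = 6749.7 / 70.4 = 95.876 °C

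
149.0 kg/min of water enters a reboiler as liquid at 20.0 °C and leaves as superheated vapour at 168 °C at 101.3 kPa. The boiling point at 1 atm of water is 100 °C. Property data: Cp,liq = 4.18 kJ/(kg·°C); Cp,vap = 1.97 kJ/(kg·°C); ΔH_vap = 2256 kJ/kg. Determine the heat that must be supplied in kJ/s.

liquid 20.0→100 °C: 334.4 kJ/kg
vaporisation at 100 °C: 2256 kJ/kg
vapour 100→168 °C: 133.96 kJ/kg
Δh = 334.4 + 2256 + 133.96 = 2724.4 kJ/kg
Q = ṁ·Δh = 149.0 kg/min × 2724.4 kJ/kg = 405930 kJ/min
|Q| = 6765.5 kW

Q = 6770 kJ/s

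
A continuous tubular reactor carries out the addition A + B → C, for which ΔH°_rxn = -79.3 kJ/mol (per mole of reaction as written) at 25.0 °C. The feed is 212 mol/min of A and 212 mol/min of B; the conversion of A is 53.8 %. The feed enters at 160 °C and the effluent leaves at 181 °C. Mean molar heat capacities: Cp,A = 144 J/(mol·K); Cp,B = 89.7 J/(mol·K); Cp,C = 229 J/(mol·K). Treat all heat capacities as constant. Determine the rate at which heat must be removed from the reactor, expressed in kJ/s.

Q_out = 135 kJ/s

Extent of reaction ξ = 0.538 × 212 = 114.06 mol/min
Reaction term: ξ·ΔH°_rxn = 114.06 × -79.3 = -9044.6 kJ/min
Sensible, feed 160→25 °C: -6688.5 kJ/min
Outlet flows (mol/min): A 97.944, B 97.944, C 114.06
Sensible, products 25→181 °C: 7645.3 kJ/min
Q = ΔH = -8087.8 kJ/min = -134.8 kW
Heat removed = 134.8 kJ/s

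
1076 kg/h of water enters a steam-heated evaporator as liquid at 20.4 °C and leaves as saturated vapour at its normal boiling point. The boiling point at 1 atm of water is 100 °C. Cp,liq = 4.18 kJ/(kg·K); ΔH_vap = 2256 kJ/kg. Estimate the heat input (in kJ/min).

Q = 46400 kJ/min

liquid 20.4→100 °C: 332.73 kJ/kg
vaporisation at 100 °C: 2256 kJ/kg
Δh = 332.73 + 2256 = 2588.7 kJ/kg
Q = ṁ·Δh = 1076 kg/h × 2588.7 kJ/kg = 2.7855e+06 kJ/h
|Q| = 773.74 kW = 46425 kJ/min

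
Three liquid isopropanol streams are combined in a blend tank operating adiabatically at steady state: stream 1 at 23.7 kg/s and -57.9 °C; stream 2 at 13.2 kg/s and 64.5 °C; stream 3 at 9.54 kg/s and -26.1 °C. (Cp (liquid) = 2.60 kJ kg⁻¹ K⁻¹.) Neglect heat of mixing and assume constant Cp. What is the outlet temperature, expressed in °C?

Energy balance with Q = 0: Σ ṁᵢCp,ᵢ(T_out − Tᵢ) = 0
Σ ṁᵢCp,ᵢTᵢ = 23.7×2.60×-57.9 + 13.2×2.60×64.5 + 9.54×2.60×-26.1 = -2001.5
Σ ṁᵢCp,ᵢ = 23.7×2.60 + 13.2×2.60 + 9.54×2.60 = 120.74
T_out = -2001.5 / 120.74 = -16.577 °C

T_out = -16.6 °C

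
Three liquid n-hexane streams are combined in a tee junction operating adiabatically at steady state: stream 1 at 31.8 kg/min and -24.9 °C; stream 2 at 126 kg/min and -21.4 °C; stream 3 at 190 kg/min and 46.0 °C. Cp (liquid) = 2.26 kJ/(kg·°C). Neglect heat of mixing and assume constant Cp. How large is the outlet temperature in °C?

Energy balance with Q = 0: Σ ṁᵢCp,ᵢ(T_out − Tᵢ) = 0
Σ ṁᵢCp,ᵢTᵢ = 31.8×2.26×-24.9 + 126×2.26×-21.4 + 190×2.26×46.0 = 11869
Σ ṁᵢCp,ᵢ = 31.8×2.26 + 126×2.26 + 190×2.26 = 786.03
T_out = 11869 / 786.03 = 15.1 °C

T_out = 15.1 °C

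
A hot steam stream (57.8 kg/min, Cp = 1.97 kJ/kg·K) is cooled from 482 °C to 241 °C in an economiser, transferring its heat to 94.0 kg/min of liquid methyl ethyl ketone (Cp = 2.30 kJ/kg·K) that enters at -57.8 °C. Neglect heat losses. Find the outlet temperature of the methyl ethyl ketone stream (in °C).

T_c,out = 69.1 °C

Heat released by hot stream: Q = 57.8 × 1.97 × (482 − 241) = 27442 kJ/min
Energy balance on cold side (adiabatic exchanger): Q = ṁ_c·Cp_c·(T_c,out − T_c,in)
T_c,out = -57.8 + 27442/(94.0 × 2.30) = 69.127 °C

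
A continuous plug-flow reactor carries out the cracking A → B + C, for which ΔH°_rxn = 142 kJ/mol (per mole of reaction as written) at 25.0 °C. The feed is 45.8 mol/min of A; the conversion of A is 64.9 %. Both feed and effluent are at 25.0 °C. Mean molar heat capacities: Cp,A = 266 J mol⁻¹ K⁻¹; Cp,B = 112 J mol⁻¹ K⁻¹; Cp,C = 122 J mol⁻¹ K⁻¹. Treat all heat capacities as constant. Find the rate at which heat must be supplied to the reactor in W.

Extent of reaction ξ = 0.649 × 45.8 = 29.724 mol/min
Reaction term: ξ·ΔH°_rxn = 29.724 × 142 = 4220.8 kJ/min
Q = ΔH = 4220.8 kJ/min = 70.347 kW
Heat supplied = 70347 W

Q_in = 70300 W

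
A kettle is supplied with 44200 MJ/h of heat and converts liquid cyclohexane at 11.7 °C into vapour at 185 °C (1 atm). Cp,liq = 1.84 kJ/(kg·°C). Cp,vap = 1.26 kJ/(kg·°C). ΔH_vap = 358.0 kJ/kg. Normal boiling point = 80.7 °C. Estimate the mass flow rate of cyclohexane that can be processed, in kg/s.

ṁ = 19.9 kg/s

Δh = 1.84×(80.7−11.7) + 358.0 + 1.26×(185−80.7) = 616.38 kJ/kg
Q = 44200 MJ/h = 12278 kJ/s = 12278 kJ/s
ṁ = Q/Δh = 12278 / 616.38 = 19.919 kg/s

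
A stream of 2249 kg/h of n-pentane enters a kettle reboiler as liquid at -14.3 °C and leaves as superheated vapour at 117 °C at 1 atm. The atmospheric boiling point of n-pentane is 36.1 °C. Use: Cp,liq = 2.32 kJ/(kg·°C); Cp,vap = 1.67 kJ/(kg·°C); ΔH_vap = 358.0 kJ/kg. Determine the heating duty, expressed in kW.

Q = 381 kW

liquid -14.3→36.1 °C: 116.93 kJ/kg
vaporisation at 36.1 °C: 358 kJ/kg
vapour 36.1→117 °C: 135.1 kJ/kg
Δh = 116.93 + 358 + 135.1 = 610.03 kJ/kg
Q = ṁ·Δh = 2249 kg/h × 610.03 kJ/kg = 1.372e+06 kJ/h
|Q| = 381.1 kW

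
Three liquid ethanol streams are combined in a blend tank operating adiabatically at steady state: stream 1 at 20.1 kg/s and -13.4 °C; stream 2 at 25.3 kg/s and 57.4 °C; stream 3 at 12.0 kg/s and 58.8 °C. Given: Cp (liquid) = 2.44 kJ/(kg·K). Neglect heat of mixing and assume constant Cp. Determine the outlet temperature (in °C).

Energy balance with Q = 0: Σ ṁᵢCp,ᵢ(T_out − Tᵢ) = 0
Σ ṁᵢCp,ᵢTᵢ = 20.1×2.44×-13.4 + 25.3×2.44×57.4 + 12.0×2.44×58.8 = 4607.9
Σ ṁᵢCp,ᵢ = 20.1×2.44 + 25.3×2.44 + 12.0×2.44 = 140.06
T_out = 4607.9 / 140.06 = 32.9 °C

T_out = 32.9 °C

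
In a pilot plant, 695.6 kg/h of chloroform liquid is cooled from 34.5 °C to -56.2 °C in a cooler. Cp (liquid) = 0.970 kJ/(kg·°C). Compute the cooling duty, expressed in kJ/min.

Q = ṁ·Cp·ΔT = 695.6 × 0.970 × (-56.2 − 34.5) = -61198 kJ/h
Converting: 61198 / 3600 s = 16.999 kW
Cooling duty = 1020 kJ/min

Q_c = 1020 kJ/min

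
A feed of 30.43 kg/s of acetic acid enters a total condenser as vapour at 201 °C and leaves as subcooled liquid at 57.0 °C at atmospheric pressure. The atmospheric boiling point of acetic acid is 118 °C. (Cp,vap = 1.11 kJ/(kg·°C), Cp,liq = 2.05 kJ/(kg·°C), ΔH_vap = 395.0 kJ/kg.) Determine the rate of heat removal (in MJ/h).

vapour 201→118 °C: -92.13 kJ/kg
condensation at 118 °C: -395 kJ/kg
liquid 118→57.0 °C: -125.05 kJ/kg
Δh = -92.13 + -395 + -125.05 = -612.18 kJ/kg
Q = ṁ·Δh = 30.43 kg/s × -612.18 kJ/kg = -18629 kJ/s
|Q| = 18629 kW = 67063 MJ/h

Q_c = 67100 MJ/h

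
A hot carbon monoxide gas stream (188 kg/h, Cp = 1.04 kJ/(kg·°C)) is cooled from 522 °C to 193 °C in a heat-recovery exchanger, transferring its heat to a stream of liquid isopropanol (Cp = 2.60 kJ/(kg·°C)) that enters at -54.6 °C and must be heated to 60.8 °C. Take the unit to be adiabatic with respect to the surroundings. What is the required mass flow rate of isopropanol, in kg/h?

ṁ_c = 214 kg/h

Heat released by hot stream: Q = 188 × 1.04 × (522 − 193) = 64326 kJ/h
Energy balance on cold side (adiabatic exchanger): Q = ṁ_c·Cp_c·(T_c,out − T_c,in)
ṁ_c = 64326 / [2.60 × (60.8 − -54.6)] = 214.39 kg/h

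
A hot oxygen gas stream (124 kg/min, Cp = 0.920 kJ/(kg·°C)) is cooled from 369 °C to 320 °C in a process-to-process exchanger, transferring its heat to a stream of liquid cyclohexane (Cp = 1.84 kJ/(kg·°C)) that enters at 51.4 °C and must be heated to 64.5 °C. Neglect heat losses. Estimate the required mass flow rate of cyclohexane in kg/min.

Heat released by hot stream: Q = 124 × 0.920 × (369 − 320) = 5589.9 kJ/min
Energy balance on cold side (adiabatic exchanger): Q = ṁ_c·Cp_c·(T_c,out − T_c,in)
ṁ_c = 5589.9 / [1.84 × (64.5 − 51.4)] = 231.91 kg/min

ṁ_c = 232 kg/min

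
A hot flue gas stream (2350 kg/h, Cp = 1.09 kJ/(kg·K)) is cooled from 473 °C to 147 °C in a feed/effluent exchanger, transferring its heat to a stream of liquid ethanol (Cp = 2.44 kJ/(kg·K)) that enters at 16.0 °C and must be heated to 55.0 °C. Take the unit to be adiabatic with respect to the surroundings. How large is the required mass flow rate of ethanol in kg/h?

Heat released by hot stream: Q = 2350 × 1.09 × (473 − 147) = 835050 kJ/h
Energy balance on cold side (adiabatic exchanger): Q = ṁ_c·Cp_c·(T_c,out − T_c,in)
ṁ_c = 835050 / [2.44 × (55.0 − 16.0)] = 8775.2 kg/h

ṁ_c = 8780 kg/h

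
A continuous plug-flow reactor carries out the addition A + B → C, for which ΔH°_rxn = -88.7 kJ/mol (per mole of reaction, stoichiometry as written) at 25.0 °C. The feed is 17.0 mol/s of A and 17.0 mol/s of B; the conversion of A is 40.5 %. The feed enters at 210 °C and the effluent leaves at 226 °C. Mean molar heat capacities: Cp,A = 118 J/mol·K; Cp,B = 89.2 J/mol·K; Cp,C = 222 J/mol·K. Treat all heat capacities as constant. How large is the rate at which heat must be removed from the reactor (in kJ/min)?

Extent of reaction ξ = 0.405 × 17.0 = 6.885 mol/s
Reaction term: ξ·ΔH°_rxn = 6.885 × -88.7 = -610.7 kJ/s
Sensible, feed 210→25 °C: -651.64 kJ/s
Outlet flows (mol/s): A 10.115, B 10.115, C 6.885
Sensible, products 25→226 °C: 728.48 kJ/s
Q = ΔH = -533.86 kJ/s = -533.86 kW
Heat removed = 32032 kJ/min

Q_out = 32000 kJ/min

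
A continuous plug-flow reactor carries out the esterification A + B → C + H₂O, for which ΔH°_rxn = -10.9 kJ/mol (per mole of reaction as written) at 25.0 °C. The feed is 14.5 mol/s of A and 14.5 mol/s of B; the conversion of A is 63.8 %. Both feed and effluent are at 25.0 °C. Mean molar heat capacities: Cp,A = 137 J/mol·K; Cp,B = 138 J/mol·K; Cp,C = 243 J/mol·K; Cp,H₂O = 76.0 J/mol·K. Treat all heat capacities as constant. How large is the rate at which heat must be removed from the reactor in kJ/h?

Q_out = 363000 kJ/h

Extent of reaction ξ = 0.638 × 14.5 = 9.251 mol/s
Reaction term: ξ·ΔH°_rxn = 9.251 × -10.9 = -100.84 kJ/s
Q = ΔH = -100.84 kJ/s = -100.84 kW
Heat removed = 363010 kJ/h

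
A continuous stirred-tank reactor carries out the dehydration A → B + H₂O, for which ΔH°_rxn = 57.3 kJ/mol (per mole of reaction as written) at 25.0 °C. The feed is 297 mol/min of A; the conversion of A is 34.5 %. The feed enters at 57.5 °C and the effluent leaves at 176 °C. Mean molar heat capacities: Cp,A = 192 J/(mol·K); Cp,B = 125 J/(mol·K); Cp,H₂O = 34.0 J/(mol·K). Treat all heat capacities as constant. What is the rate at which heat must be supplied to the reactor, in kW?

Extent of reaction ξ = 0.345 × 297 = 102.46 mol/min
Reaction term: ξ·ΔH°_rxn = 102.46 × 57.3 = 5871.2 kJ/min
Sensible, feed 57.5→25 °C: -1853.3 kJ/min
Outlet flows (mol/min): A 194.54, B 102.46, H₂O 102.46
Sensible, products 25→176 °C: 8100 kJ/min
Q = ΔH = 12118 kJ/min = 201.97 kW
Heat supplied = 201.97 kW

Q_in = 202 kW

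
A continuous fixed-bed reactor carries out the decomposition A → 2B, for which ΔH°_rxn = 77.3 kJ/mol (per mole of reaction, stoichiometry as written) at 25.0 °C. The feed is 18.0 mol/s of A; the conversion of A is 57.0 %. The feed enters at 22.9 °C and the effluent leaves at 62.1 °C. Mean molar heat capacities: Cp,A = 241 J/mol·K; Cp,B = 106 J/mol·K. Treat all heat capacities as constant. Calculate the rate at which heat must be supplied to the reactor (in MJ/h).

Q_in = 3430 MJ/h

Extent of reaction ξ = 0.570 × 18.0 = 10.26 mol/s
Reaction term: ξ·ΔH°_rxn = 10.26 × 77.3 = 793.1 kJ/s
Sensible, feed 22.9→25 °C: 9.1098 kJ/s
Outlet flows (mol/s): A 7.74, B 20.52
Sensible, products 25→62.1 °C: 149.9 kJ/s
Q = ΔH = 952.11 kJ/s = 952.11 kW
Heat supplied = 3427.6 MJ/h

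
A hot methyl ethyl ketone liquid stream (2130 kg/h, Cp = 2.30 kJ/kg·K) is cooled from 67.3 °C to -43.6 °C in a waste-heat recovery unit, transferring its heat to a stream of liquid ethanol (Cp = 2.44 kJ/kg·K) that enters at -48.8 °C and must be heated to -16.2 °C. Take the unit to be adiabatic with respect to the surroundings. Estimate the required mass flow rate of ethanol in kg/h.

ṁ_c = 6830 kg/h

Heat released by hot stream: Q = 2130 × 2.30 × (67.3 − -43.6) = 543300 kJ/h
Energy balance on cold side (adiabatic exchanger): Q = ṁ_c·Cp_c·(T_c,out − T_c,in)
ṁ_c = 543300 / [2.44 × (-16.2 − -48.8)] = 6830.2 kg/h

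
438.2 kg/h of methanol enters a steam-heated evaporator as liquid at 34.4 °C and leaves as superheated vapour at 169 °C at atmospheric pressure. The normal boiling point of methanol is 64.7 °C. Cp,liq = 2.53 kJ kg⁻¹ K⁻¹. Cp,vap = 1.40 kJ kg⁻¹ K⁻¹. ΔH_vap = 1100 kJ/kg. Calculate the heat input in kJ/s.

liquid 34.4→64.7 °C: 76.659 kJ/kg
vaporisation at 64.7 °C: 1100 kJ/kg
vapour 64.7→169 °C: 146.02 kJ/kg
Δh = 76.659 + 1100 + 146.02 = 1322.7 kJ/kg
Q = ṁ·Δh = 438.2 kg/h × 1322.7 kJ/kg = 579600 kJ/h
|Q| = 161 kW

Q = 161 kJ/s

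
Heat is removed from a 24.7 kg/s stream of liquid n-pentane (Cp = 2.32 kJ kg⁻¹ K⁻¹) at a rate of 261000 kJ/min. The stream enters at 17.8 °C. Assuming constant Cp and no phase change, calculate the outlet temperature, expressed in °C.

T_out = -58.1 °C

Q = 261000 kJ/min = 4350 kJ/s
ΔT = Q/(ṁ·Cp) = 4350/(24.7×2.32) = 75.911 K
T_out = 17.8 − 75.911 = -58.111 °C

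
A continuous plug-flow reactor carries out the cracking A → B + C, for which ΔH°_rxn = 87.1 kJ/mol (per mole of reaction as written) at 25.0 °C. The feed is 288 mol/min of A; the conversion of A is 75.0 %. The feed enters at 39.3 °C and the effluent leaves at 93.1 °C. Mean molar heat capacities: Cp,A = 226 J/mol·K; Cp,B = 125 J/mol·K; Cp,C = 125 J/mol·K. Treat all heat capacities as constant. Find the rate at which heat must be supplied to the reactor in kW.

Q_in = 378 kW

Extent of reaction ξ = 0.750 × 288 = 216 mol/min
Reaction term: ξ·ΔH°_rxn = 216 × 87.1 = 18814 kJ/min
Sensible, feed 39.3→25 °C: -930.76 kJ/min
Outlet flows (mol/min): A 72, B 216, C 216
Sensible, products 25→93.1 °C: 4785.5 kJ/min
Q = ΔH = 22668 kJ/min = 377.81 kW
Heat supplied = 377.81 kW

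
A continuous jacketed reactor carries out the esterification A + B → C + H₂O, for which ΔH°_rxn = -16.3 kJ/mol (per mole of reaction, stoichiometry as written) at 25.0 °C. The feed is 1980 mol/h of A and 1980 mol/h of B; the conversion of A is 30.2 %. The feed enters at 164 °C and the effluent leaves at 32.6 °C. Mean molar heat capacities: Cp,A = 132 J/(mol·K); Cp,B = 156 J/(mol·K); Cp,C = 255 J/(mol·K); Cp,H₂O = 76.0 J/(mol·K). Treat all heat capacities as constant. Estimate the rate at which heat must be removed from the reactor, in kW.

Q_out = 23.5 kW

Extent of reaction ξ = 0.302 × 1980 = 597.96 mol/h
Reaction term: ξ·ΔH°_rxn = 597.96 × -16.3 = -9746.7 kJ/h
Sensible, feed 164→25 °C: -79263 kJ/h
Outlet flows (mol/h): A 1382, B 1382, C 597.96, H₂O 597.96
Sensible, products 25→32.6 °C: 4529.2 kJ/h
Q = ΔH = -84481 kJ/h = -23.467 kW
Heat removed = 23.467 kW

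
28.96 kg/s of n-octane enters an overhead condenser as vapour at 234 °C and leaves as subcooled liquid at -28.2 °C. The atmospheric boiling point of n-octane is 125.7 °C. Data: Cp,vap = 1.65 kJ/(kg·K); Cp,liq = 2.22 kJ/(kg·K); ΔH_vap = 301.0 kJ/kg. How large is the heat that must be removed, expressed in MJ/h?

Q_c = 85600 MJ/h

vapour 234→125.7 °C: -178.69 kJ/kg
condensation at 125.7 °C: -301 kJ/kg
liquid 125.7→-28.2 °C: -341.66 kJ/kg
Δh = -178.69 + -301 + -341.66 = -821.35 kJ/kg
Q = ṁ·Δh = 28.96 kg/s × -821.35 kJ/kg = -23786 kJ/s
|Q| = 23786 kW = 85631 MJ/h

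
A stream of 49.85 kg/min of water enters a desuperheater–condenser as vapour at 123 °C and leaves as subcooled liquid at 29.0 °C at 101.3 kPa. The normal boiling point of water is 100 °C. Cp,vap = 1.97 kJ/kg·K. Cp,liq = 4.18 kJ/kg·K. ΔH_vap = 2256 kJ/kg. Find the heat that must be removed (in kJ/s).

vapour 123→100 °C: -45.31 kJ/kg
condensation at 100 °C: -2256 kJ/kg
liquid 100→29.0 °C: -296.78 kJ/kg
Δh = -45.31 + -2256 + -296.78 = -2598.1 kJ/kg
Q = ṁ·Δh = 49.85 kg/min × -2598.1 kJ/kg = -129510 kJ/min
|Q| = 2158.6 kW

Q_c = 2160 kJ/s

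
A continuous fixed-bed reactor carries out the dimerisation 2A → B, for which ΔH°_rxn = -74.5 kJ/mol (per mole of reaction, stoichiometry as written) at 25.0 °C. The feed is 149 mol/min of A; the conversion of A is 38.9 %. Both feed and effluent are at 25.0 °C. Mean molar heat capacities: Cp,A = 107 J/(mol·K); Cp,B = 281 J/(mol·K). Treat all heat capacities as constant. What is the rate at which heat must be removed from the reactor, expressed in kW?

Extent of reaction ξ = 0.389 × 149 / 2 = 28.98 mol/min
Reaction term: ξ·ΔH°_rxn = 28.98 × -74.5 = -2159 kJ/min
Q = ΔH = -2159 kJ/min = -35.984 kW
Heat removed = 35.984 kW

Q_out = 36.0 kW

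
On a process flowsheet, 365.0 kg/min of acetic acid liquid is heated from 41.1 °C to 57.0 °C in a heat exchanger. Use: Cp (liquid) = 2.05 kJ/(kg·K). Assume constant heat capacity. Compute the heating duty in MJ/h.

Q = 714 MJ/h

Q = ṁ·Cp·ΔT = 365.0 × 2.05 × (57.0 − 41.1) = 11897 kJ/min
Converting: 11897 / 60 s = 198.29 kW
Heating duty = 713.83 MJ/h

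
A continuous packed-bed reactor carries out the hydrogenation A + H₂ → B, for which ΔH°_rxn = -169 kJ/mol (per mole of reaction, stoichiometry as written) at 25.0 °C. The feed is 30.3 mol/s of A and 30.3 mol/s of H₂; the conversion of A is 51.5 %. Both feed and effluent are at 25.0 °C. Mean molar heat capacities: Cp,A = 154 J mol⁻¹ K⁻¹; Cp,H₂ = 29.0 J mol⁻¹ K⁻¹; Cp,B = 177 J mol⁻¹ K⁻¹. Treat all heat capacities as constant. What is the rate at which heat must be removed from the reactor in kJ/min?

Q_out = 158000 kJ/min

Extent of reaction ξ = 0.515 × 30.3 = 15.605 mol/s
Reaction term: ξ·ΔH°_rxn = 15.605 × -169 = -2637.2 kJ/s
Q = ΔH = -2637.2 kJ/s = -2637.2 kW
Heat removed = 158230 kJ/min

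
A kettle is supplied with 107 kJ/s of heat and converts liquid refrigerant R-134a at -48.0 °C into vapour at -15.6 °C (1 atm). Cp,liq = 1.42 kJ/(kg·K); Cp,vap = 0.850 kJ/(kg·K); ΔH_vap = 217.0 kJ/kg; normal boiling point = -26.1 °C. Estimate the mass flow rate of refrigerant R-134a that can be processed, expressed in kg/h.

Δh = 1.42×(-26.1−-48.0) + 217.0 + 0.850×(-15.6−-26.1) = 257.02 kJ/kg
Q = 107 kJ/s = 107 kJ/s = 385200 kJ/h
ṁ = Q/Δh = 385200 / 257.02 = 1498.7 kg/h

ṁ = 1500 kg/h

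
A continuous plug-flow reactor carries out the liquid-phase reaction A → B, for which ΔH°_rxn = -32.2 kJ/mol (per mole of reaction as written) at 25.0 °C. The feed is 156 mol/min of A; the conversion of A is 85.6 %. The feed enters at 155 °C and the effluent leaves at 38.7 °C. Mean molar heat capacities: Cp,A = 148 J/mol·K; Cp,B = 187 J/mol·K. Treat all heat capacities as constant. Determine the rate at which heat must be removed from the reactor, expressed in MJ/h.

Extent of reaction ξ = 0.856 × 156 = 133.54 mol/min
Reaction term: ξ·ΔH°_rxn = 133.54 × -32.2 = -4299.9 kJ/min
Sensible, feed 155→25 °C: -3001.4 kJ/min
Outlet flows (mol/min): A 22.464, B 133.54
Sensible, products 25→38.7 °C: 387.65 kJ/min
Q = ΔH = -6913.6 kJ/min = -115.23 kW
Heat removed = 414.82 MJ/h

Q_out = 415 MJ/h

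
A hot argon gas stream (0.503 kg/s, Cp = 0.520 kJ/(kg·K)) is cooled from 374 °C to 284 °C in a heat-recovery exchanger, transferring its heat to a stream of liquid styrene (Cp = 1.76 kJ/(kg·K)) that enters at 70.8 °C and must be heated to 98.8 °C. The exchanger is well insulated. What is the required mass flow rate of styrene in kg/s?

Heat released by hot stream: Q = 0.503 × 0.520 × (374 − 284) = 23.54 kJ/s
Energy balance on cold side (adiabatic exchanger): Q = ṁ_c·Cp_c·(T_c,out − T_c,in)
ṁ_c = 23.54 / [1.76 × (98.8 − 70.8)] = 0.47769 kg/s

ṁ_c = 0.478 kg/s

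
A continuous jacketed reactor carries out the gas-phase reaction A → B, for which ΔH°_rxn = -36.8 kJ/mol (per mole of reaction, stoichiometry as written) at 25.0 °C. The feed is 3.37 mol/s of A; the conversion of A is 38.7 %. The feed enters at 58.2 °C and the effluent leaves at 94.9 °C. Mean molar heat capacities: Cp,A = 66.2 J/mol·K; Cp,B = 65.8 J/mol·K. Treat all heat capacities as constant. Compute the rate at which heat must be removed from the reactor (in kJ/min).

Q_out = 2390 kJ/min

Extent of reaction ξ = 0.387 × 3.37 = 1.3042 mol/s
Reaction term: ξ·ΔH°_rxn = 1.3042 × -36.8 = -47.994 kJ/s
Sensible, feed 58.2→25 °C: -7.4067 kJ/s
Outlet flows (mol/s): A 2.0658, B 1.3042
Sensible, products 25→94.9 °C: 15.558 kJ/s
Q = ΔH = -39.843 kJ/s = -39.843 kW
Heat removed = 2390.6 kJ/min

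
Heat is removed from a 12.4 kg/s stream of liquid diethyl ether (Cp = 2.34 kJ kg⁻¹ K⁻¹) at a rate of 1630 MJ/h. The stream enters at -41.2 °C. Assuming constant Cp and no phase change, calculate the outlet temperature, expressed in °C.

Q = 1630 MJ/h = 452.78 kJ/s
ΔT = Q/(ṁ·Cp) = 452.78/(12.4×2.34) = 15.604 K
T_out = -41.2 − 15.604 = -56.804 °C

T_out = -56.8 °C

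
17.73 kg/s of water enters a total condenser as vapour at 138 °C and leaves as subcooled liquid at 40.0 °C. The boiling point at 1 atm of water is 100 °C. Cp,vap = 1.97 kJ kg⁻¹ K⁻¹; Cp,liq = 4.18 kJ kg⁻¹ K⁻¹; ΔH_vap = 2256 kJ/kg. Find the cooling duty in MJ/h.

Q_c = 165000 MJ/h

vapour 138→100 °C: -74.86 kJ/kg
condensation at 100 °C: -2256 kJ/kg
liquid 100→40.0 °C: -250.8 kJ/kg
Δh = -74.86 + -2256 + -250.8 = -2581.7 kJ/kg
Q = ṁ·Δh = 17.73 kg/s × -2581.7 kJ/kg = -45773 kJ/s
|Q| = 45773 kW = 164780 MJ/h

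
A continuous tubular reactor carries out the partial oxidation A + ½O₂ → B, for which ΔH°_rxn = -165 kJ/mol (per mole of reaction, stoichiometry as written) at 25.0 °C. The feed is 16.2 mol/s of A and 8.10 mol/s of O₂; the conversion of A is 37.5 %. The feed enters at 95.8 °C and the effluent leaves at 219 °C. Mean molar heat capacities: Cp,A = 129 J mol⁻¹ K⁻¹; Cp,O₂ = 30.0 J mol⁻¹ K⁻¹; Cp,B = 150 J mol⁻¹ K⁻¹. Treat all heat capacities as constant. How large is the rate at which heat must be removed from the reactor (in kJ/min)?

Q_out = 42500 kJ/min

Extent of reaction ξ = 0.375 × 16.2 = 6.075 mol/s
Reaction term: ξ·ΔH°_rxn = 6.075 × -165 = -1002.4 kJ/s
Sensible, feed 95.8→25 °C: -165.16 kJ/s
Outlet flows (mol/s): A 10.125, O₂ 5.0625, B 6.075
Sensible, products 25→219 °C: 459.63 kJ/s
Q = ΔH = -707.9 kJ/s = -707.9 kW
Heat removed = 42474 kJ/min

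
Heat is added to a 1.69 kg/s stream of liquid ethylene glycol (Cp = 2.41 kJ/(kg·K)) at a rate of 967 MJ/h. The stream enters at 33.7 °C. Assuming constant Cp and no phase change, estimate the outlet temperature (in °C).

Q = 967 MJ/h = 268.61 kJ/s
ΔT = Q/(ṁ·Cp) = 268.61/(1.69×2.41) = 65.951 K
T_out = 33.7 + 65.951 = 99.651 °C

T_out = 99.7 °C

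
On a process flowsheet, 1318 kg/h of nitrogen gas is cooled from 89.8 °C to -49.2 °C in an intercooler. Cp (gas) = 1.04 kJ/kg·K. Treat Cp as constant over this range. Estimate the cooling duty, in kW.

Q_c = 52.9 kW

Q = ṁ·Cp·ΔT = 1318 × 1.04 × (-49.2 − 89.8) = -190530 kJ/h
Converting: 190530 / 3600 s = 52.925 kW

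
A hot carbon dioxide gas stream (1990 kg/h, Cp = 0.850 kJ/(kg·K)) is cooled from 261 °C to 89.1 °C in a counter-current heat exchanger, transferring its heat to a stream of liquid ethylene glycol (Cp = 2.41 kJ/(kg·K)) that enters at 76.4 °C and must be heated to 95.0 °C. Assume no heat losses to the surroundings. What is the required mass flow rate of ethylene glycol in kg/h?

ṁ_c = 6490 kg/h

Heat released by hot stream: Q = 1990 × 0.850 × (261 − 89.1) = 290770 kJ/h
Energy balance on cold side (adiabatic exchanger): Q = ṁ_c·Cp_c·(T_c,out − T_c,in)
ṁ_c = 290770 / [2.41 × (95.0 − 76.4)] = 6486.6 kg/h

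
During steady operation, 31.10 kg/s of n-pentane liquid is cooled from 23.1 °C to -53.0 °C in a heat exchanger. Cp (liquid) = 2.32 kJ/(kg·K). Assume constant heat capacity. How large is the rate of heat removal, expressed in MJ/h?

Q = ṁ·Cp·ΔT = 31.10 × 2.32 × (-53.0 − 23.1) = -5490.8 kJ/s
Cooling duty = 19767 MJ/h

Q_c = 19800 MJ/h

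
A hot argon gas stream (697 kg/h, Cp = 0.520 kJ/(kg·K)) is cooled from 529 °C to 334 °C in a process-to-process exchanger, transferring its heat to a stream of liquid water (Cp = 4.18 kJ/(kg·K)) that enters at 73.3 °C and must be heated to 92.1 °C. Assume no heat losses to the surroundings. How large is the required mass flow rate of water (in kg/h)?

ṁ_c = 899 kg/h

Heat released by hot stream: Q = 697 × 0.520 × (529 − 334) = 70676 kJ/h
Energy balance on cold side (adiabatic exchanger): Q = ṁ_c·Cp_c·(T_c,out − T_c,in)
ṁ_c = 70676 / [4.18 × (92.1 − 73.3)] = 899.37 kg/h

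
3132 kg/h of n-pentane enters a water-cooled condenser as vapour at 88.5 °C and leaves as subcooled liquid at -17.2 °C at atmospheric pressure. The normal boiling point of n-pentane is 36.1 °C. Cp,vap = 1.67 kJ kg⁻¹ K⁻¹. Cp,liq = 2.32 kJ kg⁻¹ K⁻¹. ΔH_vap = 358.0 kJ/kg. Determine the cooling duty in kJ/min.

vapour 88.5→36.1 °C: -87.508 kJ/kg
condensation at 36.1 °C: -358 kJ/kg
liquid 36.1→-17.2 °C: -123.66 kJ/kg
Δh = -87.508 + -358 + -123.66 = -569.16 kJ/kg
Q = ṁ·Δh = 3132 kg/h × -569.16 kJ/kg = -1.7826e+06 kJ/h
|Q| = 495.17 kW = 29710 kJ/min

Q_c = 29700 kJ/min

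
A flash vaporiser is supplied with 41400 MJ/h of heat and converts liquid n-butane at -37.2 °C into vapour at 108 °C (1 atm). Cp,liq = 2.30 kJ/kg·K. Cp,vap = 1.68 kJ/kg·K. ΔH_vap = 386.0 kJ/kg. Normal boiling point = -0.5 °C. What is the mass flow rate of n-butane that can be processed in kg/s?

ṁ = 17.6 kg/s

Δh = 2.30×(-0.5−-37.2) + 386.0 + 1.68×(108−-0.5) = 652.69 kJ/kg
Q = 41400 MJ/h = 11500 kJ/s = 11500 kJ/s
ṁ = Q/Δh = 11500 / 652.69 = 17.619 kg/s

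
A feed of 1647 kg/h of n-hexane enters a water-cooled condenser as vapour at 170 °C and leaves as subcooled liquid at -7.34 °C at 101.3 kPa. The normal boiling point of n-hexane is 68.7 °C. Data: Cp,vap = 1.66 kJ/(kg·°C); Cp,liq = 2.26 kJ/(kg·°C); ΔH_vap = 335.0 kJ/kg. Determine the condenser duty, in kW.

vapour 170→68.7 °C: -168.16 kJ/kg
condensation at 68.7 °C: -335 kJ/kg
liquid 68.7→-7.34 °C: -171.85 kJ/kg
Δh = -168.16 + -335 + -171.85 = -675.01 kJ/kg
Q = ṁ·Δh = 1647 kg/h × -675.01 kJ/kg = -1.1117e+06 kJ/h
|Q| = 308.82 kW

Q_c = 309 kW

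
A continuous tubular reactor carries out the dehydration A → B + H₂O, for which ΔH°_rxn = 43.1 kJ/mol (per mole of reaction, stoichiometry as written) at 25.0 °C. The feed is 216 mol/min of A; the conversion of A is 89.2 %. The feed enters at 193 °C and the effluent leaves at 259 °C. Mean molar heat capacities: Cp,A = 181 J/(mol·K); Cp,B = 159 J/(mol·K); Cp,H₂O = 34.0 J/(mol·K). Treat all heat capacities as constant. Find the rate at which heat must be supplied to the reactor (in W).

Extent of reaction ξ = 0.892 × 216 = 192.67 mol/min
Reaction term: ξ·ΔH°_rxn = 192.67 × 43.1 = 8304.2 kJ/min
Sensible, feed 193→25 °C: -6568.1 kJ/min
Outlet flows (mol/min): A 23.328, B 192.67, H₂O 192.67
Sensible, products 25→259 °C: 9689.5 kJ/min
Q = ΔH = 11426 kJ/min = 190.43 kW
Heat supplied = 190430 W

Q_in = 190000 W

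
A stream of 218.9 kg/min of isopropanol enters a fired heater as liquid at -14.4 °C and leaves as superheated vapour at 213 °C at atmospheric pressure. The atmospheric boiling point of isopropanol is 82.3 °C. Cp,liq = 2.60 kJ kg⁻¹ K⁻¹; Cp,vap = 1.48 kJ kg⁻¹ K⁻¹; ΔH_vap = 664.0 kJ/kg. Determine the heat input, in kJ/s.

Q = 4050 kJ/s

liquid -14.4→82.3 °C: 251.42 kJ/kg
vaporisation at 82.3 °C: 664 kJ/kg
vapour 82.3→213 °C: 193.44 kJ/kg
Δh = 251.42 + 664 + 193.44 = 1108.9 kJ/kg
Q = ṁ·Δh = 218.9 kg/min × 1108.9 kJ/kg = 242730 kJ/min
|Q| = 4045.5 kW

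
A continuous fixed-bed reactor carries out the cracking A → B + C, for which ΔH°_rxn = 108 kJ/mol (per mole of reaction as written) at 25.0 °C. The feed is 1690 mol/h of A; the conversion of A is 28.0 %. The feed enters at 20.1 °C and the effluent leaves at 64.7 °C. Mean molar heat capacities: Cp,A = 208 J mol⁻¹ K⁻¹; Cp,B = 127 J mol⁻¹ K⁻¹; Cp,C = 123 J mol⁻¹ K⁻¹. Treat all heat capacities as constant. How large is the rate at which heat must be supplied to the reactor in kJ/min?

Extent of reaction ξ = 0.280 × 1690 = 473.2 mol/h
Reaction term: ξ·ΔH°_rxn = 473.2 × 108 = 51106 kJ/h
Sensible, feed 20.1→25 °C: 1722.4 kJ/h
Outlet flows (mol/h): A 1216.8, B 473.2, C 473.2
Sensible, products 25→64.7 °C: 14744 kJ/h
Q = ΔH = 67572 kJ/h = 18.77 kW
Heat supplied = 1126.2 kJ/min

Q_in = 1130 kJ/min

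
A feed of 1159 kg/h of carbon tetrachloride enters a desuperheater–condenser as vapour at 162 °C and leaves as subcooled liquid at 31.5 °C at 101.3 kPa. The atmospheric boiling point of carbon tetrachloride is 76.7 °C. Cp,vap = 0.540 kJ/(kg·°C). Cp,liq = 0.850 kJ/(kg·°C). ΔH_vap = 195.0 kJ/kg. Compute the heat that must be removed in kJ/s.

Q_c = 90.0 kJ/s

vapour 162→76.7 °C: -46.062 kJ/kg
condensation at 76.7 °C: -195 kJ/kg
liquid 76.7→31.5 °C: -38.42 kJ/kg
Δh = -46.062 + -195 + -38.42 = -279.48 kJ/kg
Q = ṁ·Δh = 1159 kg/h × -279.48 kJ/kg = -323920 kJ/h
|Q| = 89.978 kW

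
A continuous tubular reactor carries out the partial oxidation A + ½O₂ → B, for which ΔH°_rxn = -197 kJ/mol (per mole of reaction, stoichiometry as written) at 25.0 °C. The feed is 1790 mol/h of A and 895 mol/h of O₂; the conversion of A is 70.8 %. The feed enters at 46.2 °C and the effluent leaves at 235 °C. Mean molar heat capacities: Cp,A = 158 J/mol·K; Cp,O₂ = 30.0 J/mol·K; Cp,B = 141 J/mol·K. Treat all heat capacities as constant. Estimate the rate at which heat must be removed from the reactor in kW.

Extent of reaction ξ = 0.708 × 1790 = 1267.3 mol/h
Reaction term: ξ·ΔH°_rxn = 1267.3 × -197 = -249660 kJ/h
Sensible, feed 46.2→25 °C: -6565 kJ/h
Outlet flows (mol/h): A 522.68, O₂ 261.34, B 1267.3
Sensible, products 25→235 °C: 56514 kJ/h
Q = ΔH = -199710 kJ/h = -55.476 kW
Heat removed = 55.476 kW

Q_out = 55.5 kW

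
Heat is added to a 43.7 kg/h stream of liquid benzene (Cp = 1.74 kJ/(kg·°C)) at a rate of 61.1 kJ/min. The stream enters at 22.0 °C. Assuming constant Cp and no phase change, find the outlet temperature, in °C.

T_out = 70.2 °C

Q = 61.1 kJ/min = 3666 kJ/h
ΔT = Q/(ṁ·Cp) = 3666/(43.7×1.74) = 48.213 K
T_out = 22.0 + 48.213 = 70.213 °C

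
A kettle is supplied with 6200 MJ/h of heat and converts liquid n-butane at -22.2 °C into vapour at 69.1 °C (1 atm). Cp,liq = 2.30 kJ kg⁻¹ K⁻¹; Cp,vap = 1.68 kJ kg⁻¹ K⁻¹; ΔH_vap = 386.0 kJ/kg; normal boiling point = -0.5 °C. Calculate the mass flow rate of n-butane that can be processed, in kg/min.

Δh = 2.30×(-0.5−-22.2) + 386.0 + 1.68×(69.1−-0.5) = 552.84 kJ/kg
Q = 6200 MJ/h = 1722.2 kJ/s = 103330 kJ/min
ṁ = Q/Δh = 103330 / 552.84 = 186.91 kg/min

ṁ = 187 kg/min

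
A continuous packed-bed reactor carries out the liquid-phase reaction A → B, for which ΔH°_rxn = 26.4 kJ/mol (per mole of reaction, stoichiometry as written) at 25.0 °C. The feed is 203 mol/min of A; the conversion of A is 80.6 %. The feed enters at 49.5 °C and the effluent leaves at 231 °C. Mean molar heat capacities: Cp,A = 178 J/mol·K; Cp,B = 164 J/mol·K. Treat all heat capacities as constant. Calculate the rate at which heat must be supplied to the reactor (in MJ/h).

Extent of reaction ξ = 0.806 × 203 = 163.62 mol/min
Reaction term: ξ·ΔH°_rxn = 163.62 × 26.4 = 4319.5 kJ/min
Sensible, feed 49.5→25 °C: -885.28 kJ/min
Outlet flows (mol/min): A 39.382, B 163.62
Sensible, products 25→231 °C: 6971.7 kJ/min
Q = ΔH = 10406 kJ/min = 173.43 kW
Heat supplied = 624.36 MJ/h

Q_in = 624 MJ/h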